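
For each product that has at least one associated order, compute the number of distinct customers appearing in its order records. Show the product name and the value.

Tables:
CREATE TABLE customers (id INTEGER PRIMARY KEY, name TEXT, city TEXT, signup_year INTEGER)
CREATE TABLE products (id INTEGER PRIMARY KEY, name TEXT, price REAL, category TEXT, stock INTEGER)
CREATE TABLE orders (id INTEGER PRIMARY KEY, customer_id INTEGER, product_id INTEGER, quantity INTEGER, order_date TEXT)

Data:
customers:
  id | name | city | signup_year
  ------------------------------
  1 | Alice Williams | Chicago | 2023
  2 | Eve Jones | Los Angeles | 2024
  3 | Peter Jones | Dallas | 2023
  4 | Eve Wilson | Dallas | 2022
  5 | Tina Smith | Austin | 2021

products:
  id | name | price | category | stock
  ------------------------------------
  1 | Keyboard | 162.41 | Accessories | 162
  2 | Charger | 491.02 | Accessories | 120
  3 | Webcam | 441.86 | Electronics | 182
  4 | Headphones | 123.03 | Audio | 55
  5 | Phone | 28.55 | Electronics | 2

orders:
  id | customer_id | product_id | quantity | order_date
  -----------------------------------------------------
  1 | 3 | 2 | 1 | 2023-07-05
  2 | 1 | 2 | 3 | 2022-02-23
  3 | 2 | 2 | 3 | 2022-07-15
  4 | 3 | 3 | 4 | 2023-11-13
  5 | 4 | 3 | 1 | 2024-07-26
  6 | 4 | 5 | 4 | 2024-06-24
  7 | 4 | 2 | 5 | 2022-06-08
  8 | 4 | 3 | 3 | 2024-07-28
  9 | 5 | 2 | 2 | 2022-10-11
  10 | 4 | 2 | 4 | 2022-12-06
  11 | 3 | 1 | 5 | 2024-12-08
SELECT p.name, COUNT(DISTINCT c.customer_id) AS distinct_customer_count FROM orders c JOIN products p ON c.product_id = p.id GROUP BY p.id, p.name

Execution result:
name | distinct_customer_count
Keyboard | 1
Charger | 5
Webcam | 2
Phone | 1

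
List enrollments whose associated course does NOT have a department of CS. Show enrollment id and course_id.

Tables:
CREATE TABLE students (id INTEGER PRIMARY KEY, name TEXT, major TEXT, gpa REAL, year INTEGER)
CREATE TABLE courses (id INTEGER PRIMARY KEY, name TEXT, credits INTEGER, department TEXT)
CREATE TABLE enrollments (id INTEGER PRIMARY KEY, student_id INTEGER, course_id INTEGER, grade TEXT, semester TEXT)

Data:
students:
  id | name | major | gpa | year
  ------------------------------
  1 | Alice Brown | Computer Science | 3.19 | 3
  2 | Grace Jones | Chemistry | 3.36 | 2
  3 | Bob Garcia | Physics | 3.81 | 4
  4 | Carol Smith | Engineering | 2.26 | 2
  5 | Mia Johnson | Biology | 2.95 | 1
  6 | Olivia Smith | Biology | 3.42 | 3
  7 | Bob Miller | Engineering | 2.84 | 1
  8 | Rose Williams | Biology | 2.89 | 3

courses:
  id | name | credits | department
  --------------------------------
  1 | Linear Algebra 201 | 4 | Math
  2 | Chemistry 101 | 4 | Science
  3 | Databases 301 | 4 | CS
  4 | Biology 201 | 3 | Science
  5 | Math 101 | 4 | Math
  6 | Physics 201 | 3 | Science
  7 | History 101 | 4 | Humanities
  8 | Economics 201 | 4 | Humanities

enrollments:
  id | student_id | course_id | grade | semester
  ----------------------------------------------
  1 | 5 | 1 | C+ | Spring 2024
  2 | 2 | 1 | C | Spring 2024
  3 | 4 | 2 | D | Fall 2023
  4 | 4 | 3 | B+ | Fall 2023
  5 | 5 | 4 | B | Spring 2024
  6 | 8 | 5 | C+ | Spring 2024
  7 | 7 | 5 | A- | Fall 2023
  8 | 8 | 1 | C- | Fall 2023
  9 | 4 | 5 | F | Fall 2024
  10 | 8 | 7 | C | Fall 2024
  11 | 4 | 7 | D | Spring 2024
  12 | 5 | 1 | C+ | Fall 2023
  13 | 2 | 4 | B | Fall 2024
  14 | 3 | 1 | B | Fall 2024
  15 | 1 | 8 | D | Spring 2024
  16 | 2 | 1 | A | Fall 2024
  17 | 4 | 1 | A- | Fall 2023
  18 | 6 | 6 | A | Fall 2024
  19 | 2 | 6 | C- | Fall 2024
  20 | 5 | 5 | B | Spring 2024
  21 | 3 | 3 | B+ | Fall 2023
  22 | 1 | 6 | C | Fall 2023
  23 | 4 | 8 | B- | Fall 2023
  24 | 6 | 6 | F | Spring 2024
SELECT id, course_id FROM enrollments WHERE course_id NOT IN (SELECT id FROM courses WHERE department = 'CS')

Execution result:
id | course_id
1 | 1
2 | 1
3 | 2
5 | 4
6 | 5
7 | 5
8 | 1
9 | 5
10 | 7
11 | 7
12 | 1
13 | 4
14 | 1
15 | 8
16 | 1
17 | 1
18 | 6
19 | 6
20 | 5
22 | 6
23 | 8
24 | 6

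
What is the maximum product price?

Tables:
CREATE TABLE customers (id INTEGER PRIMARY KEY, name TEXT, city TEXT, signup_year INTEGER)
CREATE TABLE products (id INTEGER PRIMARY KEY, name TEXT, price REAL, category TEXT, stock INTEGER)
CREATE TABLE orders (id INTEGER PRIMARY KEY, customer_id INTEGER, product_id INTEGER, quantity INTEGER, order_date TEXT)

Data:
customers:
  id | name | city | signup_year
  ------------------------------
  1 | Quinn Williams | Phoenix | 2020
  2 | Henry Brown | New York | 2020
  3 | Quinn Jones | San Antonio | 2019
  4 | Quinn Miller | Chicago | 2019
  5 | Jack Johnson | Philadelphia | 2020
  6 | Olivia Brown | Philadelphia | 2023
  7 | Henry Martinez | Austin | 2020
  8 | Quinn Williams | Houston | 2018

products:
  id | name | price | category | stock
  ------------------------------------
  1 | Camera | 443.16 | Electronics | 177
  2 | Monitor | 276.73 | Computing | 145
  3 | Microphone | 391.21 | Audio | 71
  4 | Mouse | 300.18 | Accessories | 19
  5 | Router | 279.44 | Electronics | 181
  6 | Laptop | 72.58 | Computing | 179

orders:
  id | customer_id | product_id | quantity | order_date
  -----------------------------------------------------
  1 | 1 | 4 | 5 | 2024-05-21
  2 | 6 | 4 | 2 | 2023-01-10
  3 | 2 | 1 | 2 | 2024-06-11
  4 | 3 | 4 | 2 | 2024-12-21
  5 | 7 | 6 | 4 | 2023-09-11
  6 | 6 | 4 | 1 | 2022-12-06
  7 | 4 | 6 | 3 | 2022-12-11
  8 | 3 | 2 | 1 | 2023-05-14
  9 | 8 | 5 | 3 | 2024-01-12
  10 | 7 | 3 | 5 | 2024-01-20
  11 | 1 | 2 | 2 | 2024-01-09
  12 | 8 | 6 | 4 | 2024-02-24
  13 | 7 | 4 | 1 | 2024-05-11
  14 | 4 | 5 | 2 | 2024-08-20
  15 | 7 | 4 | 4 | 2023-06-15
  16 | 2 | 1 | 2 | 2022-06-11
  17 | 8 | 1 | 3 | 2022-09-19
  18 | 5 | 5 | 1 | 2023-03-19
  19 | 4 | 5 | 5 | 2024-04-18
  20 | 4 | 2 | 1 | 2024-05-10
SELECT MAX(price) FROM products

Execution result:
443.16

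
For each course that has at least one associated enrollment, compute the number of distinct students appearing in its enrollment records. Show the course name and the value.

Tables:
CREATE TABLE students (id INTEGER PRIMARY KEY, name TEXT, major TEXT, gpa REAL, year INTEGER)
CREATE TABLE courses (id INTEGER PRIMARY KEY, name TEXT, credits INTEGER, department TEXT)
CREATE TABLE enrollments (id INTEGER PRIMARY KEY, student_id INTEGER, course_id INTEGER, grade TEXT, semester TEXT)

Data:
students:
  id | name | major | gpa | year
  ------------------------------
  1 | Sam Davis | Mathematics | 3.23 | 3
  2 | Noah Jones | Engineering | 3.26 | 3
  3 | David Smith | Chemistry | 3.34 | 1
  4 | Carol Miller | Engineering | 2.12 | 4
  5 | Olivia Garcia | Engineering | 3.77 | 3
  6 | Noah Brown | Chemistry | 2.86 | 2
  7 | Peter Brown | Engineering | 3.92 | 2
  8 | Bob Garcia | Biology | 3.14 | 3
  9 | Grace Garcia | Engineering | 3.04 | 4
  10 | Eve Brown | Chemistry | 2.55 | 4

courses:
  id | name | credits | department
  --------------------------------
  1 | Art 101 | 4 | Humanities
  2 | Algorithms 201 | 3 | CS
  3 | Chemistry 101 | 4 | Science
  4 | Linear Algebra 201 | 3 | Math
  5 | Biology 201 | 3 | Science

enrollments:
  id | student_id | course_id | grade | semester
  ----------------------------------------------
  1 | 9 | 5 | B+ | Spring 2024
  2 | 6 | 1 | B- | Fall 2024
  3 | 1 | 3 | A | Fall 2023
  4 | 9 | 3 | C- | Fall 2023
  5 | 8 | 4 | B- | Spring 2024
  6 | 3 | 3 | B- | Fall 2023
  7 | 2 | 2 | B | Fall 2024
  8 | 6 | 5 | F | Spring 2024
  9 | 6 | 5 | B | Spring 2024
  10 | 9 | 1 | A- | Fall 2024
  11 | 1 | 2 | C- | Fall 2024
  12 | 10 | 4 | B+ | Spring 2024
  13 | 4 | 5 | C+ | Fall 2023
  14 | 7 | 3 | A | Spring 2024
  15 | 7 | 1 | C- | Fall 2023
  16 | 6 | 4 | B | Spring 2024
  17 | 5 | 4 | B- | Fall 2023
SELECT p.name, COUNT(DISTINCT c.student_id) AS distinct_student_count FROM enrollments c JOIN courses p ON c.course_id = p.id GROUP BY p.id, p.name

Execution result:
name | distinct_student_count
Art 101 | 3
Algorithms 201 | 2
Chemistry 101 | 4
Linear Algebra 201 | 4
Biology 201 | 3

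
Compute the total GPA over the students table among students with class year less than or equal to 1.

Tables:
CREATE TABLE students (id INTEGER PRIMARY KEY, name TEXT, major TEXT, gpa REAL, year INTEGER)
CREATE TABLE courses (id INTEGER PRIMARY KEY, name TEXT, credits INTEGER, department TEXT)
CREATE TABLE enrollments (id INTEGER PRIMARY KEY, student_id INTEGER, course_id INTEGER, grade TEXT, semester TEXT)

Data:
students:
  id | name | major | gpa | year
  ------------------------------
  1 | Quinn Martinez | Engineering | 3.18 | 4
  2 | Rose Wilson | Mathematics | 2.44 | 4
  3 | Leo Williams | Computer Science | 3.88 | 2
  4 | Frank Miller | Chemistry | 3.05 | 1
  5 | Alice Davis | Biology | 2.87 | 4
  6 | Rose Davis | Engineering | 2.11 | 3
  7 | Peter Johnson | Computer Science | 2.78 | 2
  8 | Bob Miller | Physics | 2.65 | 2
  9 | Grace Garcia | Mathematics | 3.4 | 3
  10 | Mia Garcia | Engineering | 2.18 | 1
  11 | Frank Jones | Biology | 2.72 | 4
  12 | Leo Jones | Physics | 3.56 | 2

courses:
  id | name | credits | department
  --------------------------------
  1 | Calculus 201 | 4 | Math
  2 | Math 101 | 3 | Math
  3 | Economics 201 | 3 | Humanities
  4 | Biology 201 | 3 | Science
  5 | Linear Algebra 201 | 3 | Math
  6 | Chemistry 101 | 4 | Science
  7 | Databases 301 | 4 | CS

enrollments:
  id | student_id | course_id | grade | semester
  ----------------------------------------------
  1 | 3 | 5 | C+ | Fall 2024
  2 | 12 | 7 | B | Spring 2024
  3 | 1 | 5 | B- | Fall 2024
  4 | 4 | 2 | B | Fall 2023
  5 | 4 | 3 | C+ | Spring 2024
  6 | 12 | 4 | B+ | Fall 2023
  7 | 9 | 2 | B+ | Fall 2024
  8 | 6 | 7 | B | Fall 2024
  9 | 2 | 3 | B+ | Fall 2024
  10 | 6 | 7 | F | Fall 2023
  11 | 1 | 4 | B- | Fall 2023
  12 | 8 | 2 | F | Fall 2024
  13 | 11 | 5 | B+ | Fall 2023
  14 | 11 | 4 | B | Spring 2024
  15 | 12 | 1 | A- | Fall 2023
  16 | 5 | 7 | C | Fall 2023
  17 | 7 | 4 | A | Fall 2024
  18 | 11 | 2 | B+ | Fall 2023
SELECT SUM(gpa) FROM students WHERE year <= 1

Execution result:
5.23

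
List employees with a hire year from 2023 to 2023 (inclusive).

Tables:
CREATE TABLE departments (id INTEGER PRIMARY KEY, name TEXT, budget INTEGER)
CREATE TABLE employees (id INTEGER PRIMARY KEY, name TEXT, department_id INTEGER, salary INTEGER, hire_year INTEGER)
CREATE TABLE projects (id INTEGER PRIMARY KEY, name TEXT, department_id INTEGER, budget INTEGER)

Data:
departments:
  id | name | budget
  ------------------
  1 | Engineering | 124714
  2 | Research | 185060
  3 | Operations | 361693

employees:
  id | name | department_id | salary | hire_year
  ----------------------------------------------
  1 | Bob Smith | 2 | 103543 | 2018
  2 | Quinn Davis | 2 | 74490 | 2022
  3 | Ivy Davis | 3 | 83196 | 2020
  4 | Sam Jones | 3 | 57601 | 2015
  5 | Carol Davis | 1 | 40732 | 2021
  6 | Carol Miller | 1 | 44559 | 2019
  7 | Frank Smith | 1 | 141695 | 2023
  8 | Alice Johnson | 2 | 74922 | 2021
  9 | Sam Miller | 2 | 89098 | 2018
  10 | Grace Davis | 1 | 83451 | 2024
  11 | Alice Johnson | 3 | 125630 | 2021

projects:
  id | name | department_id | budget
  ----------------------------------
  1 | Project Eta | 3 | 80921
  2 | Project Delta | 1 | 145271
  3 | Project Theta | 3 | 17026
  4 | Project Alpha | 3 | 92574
SELECT name, hire_year FROM employees WHERE hire_year BETWEEN 2023 AND 2023

Execution result:
name | hire_year
Frank Smith | 2023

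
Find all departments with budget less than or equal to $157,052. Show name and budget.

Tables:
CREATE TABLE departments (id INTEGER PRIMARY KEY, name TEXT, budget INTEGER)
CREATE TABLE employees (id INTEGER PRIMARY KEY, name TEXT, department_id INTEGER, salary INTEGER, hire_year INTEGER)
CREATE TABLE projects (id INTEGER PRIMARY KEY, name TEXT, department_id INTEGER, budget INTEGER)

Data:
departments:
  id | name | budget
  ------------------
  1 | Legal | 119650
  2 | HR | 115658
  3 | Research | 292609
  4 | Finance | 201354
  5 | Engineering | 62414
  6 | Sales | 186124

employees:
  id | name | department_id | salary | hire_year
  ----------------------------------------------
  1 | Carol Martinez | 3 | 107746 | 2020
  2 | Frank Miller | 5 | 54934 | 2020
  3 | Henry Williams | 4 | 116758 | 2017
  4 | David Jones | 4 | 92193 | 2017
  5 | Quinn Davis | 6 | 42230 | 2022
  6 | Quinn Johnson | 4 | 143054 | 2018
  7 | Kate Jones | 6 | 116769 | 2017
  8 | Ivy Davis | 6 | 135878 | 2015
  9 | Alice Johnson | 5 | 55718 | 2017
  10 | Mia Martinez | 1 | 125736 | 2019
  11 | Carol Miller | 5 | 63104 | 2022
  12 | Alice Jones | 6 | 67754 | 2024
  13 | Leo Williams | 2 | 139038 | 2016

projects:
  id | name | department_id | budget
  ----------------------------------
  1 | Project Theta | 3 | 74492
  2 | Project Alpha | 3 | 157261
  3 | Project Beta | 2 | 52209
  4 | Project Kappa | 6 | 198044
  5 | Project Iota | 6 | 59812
SELECT name, budget FROM departments WHERE budget <= 157052

Execution result:
name | budget
Legal | 119650
HR | 115658
Engineering | 62414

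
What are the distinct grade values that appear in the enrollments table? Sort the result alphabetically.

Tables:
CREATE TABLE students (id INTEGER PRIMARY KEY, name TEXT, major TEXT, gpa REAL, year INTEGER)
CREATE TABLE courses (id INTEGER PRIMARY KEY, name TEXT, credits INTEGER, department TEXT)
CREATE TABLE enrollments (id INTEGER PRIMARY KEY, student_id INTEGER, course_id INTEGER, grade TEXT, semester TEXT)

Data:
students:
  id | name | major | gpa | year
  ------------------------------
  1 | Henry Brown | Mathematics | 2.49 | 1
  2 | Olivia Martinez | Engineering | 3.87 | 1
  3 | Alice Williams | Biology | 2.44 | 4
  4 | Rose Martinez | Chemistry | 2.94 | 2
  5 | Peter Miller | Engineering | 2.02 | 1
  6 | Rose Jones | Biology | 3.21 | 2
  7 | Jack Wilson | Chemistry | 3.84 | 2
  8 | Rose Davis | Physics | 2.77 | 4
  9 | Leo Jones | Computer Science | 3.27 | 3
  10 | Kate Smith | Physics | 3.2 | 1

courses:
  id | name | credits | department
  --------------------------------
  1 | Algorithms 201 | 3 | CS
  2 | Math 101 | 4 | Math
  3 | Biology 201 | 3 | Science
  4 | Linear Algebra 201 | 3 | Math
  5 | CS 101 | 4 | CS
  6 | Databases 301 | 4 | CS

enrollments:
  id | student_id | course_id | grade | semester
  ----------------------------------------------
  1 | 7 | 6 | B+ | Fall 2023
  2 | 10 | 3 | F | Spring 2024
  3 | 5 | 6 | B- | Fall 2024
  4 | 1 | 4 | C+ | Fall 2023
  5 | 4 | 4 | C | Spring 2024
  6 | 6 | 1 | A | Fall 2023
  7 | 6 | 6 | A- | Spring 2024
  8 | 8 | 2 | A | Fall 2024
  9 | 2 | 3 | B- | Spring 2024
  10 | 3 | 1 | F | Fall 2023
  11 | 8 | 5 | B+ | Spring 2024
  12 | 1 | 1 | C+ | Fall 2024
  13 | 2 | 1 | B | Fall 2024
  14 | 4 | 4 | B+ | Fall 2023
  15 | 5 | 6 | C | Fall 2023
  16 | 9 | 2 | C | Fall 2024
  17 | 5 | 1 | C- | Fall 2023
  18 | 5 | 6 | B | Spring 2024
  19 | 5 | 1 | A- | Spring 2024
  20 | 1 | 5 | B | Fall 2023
SELECT DISTINCT grade FROM enrollments ORDER BY grade

Execution result:
grade
A
A-
B
B+
B-
C
C+
C-
F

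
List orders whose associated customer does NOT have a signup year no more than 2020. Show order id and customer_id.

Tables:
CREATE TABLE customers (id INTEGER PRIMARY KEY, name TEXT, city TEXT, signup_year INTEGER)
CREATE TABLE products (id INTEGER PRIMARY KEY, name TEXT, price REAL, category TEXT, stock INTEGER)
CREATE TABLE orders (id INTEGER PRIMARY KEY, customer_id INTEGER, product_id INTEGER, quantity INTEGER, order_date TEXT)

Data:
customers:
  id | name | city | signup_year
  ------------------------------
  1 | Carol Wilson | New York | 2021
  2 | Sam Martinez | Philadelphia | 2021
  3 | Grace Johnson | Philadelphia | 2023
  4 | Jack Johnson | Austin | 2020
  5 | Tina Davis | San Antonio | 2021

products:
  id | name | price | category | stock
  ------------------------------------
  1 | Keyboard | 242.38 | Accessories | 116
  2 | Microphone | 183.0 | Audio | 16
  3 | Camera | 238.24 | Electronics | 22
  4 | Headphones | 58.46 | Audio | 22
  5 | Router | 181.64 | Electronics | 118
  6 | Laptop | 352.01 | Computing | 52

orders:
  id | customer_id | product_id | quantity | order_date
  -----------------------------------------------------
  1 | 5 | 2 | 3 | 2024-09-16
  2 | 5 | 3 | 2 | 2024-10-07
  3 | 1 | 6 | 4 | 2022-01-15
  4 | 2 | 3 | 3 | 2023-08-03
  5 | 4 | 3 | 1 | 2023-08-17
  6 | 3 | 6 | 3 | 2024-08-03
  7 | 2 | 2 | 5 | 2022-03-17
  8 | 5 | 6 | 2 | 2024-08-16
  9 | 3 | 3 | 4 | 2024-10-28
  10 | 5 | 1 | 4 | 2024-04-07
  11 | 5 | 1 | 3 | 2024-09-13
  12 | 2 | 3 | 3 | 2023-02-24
SELECT id, customer_id FROM orders WHERE customer_id NOT IN (SELECT id FROM customers WHERE signup_year <= 2020)

Execution result:
id | customer_id
1 | 5
2 | 5
3 | 1
4 | 2
6 | 3
7 | 2
8 | 5
9 | 3
10 | 5
11 | 5
12 | 2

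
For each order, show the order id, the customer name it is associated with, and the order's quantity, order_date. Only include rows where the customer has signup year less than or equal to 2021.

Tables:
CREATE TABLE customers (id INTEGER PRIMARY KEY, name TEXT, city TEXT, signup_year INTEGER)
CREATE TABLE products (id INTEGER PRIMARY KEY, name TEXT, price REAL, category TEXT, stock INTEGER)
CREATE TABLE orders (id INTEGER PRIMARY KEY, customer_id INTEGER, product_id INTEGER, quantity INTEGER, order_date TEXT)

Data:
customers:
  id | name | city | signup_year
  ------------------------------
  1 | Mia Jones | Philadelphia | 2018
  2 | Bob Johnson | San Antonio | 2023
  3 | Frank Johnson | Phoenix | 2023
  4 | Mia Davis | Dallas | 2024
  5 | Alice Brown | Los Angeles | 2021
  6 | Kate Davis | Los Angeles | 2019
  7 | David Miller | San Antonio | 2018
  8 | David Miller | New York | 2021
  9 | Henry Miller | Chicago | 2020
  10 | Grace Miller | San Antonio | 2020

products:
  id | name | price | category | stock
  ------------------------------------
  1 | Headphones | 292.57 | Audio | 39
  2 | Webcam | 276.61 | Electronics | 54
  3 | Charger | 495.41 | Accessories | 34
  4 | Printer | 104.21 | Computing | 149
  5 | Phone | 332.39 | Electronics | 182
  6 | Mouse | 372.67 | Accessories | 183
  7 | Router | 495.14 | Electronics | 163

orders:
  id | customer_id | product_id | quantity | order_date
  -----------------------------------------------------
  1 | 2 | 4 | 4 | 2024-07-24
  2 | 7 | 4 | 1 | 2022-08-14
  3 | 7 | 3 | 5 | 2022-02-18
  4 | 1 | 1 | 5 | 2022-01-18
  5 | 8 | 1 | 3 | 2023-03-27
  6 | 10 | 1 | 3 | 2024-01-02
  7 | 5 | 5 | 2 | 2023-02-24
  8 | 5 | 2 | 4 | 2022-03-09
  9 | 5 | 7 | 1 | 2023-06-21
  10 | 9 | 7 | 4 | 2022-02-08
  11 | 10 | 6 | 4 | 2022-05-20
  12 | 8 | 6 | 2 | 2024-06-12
SELECT c.id, p.name AS customer, c.quantity, c.order_date FROM orders c JOIN customers p ON c.customer_id = p.id WHERE p.signup_year <= 2021

Execution result:
id | customer | quantity | order_date
2 | David Miller | 1 | 2022-08-14
3 | David Miller | 5 | 2022-02-18
4 | Mia Jones | 5 | 2022-01-18
5 | David Miller | 3 | 2023-03-27
6 | Grace Miller | 3 | 2024-01-02
7 | Alice Brown | 2 | 2023-02-24
8 | Alice Brown | 4 | 2022-03-09
9 | Alice Brown | 1 | 2023-06-21
10 | Henry Miller | 4 | 2022-02-08
11 | Grace Miller | 4 | 2022-05-20
12 | David Miller | 2 | 2024-06-12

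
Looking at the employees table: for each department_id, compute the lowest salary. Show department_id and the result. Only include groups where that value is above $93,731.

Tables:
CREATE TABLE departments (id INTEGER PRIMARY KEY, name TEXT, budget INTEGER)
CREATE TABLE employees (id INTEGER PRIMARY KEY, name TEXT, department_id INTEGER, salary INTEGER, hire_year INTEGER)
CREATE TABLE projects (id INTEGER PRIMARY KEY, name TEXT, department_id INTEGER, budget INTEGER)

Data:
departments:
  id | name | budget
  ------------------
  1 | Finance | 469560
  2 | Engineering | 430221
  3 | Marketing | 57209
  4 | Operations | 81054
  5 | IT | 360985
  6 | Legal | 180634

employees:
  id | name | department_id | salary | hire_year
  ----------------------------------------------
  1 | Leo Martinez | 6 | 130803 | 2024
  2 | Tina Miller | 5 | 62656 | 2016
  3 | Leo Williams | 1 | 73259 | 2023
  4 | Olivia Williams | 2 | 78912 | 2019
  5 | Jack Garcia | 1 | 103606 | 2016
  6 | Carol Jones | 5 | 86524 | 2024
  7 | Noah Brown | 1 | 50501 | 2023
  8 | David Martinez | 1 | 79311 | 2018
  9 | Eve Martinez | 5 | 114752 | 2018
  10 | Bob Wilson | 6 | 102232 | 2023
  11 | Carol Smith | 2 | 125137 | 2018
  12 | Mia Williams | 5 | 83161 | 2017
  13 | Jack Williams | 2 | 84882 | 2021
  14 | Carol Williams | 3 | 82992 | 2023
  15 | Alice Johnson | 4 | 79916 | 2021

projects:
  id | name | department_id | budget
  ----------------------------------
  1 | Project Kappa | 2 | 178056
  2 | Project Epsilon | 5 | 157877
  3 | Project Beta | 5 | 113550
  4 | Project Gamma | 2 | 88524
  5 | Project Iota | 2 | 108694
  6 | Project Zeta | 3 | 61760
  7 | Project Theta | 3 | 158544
SELECT department_id, MIN(salary) AS min_salary FROM employees GROUP BY department_id HAVING MIN(salary) > 93731

Execution result:
department_id | min_salary
6 | 102232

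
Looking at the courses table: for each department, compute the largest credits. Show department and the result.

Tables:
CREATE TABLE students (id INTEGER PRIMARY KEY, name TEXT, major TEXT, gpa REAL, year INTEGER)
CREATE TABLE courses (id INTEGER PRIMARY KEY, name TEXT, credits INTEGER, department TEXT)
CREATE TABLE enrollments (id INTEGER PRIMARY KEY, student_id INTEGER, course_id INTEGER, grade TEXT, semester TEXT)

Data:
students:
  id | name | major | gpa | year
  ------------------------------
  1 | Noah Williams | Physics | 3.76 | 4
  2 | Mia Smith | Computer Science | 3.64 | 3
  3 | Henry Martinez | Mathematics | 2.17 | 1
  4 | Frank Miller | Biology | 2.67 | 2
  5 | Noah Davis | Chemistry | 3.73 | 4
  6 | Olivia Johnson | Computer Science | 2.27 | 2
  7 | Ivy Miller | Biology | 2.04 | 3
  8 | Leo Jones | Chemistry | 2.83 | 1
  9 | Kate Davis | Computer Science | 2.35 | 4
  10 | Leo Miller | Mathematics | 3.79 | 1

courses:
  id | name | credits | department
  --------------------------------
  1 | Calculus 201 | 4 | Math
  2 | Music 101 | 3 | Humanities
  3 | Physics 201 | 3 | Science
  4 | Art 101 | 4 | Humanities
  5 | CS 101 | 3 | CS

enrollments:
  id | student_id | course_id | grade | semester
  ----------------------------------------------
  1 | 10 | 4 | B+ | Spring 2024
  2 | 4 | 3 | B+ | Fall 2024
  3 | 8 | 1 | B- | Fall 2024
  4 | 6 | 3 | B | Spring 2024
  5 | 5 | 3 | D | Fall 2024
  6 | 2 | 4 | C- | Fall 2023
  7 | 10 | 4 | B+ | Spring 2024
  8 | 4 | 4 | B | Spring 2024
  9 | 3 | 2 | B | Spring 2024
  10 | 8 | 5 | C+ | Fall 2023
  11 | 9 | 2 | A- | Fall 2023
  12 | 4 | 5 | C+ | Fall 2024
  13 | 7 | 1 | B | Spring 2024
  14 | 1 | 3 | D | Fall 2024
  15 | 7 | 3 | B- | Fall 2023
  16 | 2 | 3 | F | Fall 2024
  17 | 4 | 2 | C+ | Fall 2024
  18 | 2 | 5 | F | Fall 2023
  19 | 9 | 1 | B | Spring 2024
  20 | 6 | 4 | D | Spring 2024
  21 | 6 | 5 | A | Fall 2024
SELECT department, MAX(credits) AS max_credits FROM courses GROUP BY department

Execution result:
department | max_credits
CS | 3
Humanities | 4
Math | 4
Science | 3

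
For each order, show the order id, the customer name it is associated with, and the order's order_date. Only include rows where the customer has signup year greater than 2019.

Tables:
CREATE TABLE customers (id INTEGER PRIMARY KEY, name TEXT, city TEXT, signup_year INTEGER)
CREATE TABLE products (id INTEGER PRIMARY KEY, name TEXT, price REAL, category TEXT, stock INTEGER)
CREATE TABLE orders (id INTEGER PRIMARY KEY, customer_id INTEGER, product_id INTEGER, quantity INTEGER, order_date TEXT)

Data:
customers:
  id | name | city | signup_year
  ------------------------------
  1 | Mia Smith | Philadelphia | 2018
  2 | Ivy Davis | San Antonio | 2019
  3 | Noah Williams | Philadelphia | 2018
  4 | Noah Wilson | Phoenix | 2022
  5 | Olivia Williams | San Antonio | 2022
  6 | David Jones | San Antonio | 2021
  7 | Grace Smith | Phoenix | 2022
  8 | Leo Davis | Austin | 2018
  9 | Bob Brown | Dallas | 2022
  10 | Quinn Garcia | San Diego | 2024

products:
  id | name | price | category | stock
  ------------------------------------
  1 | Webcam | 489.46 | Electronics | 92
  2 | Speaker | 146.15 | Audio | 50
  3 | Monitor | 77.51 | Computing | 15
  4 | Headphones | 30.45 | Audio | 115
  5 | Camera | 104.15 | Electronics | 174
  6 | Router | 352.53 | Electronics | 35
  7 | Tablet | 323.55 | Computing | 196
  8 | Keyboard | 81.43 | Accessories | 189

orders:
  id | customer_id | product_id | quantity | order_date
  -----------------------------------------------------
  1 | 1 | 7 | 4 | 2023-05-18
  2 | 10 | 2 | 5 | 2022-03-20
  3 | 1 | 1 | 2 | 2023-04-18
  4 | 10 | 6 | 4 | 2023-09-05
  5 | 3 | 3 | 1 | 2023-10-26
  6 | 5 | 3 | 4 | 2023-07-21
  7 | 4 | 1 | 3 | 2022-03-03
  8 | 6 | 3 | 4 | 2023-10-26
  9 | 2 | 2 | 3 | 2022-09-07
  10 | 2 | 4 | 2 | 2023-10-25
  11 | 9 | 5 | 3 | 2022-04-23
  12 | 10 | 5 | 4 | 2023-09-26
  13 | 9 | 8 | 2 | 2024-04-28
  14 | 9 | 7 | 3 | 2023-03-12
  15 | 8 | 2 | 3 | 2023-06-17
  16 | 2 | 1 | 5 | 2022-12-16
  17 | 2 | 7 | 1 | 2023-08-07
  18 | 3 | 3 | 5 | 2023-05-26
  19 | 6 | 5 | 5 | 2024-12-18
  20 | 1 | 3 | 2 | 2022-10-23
SELECT c.id, p.name AS customer, c.order_date FROM orders c JOIN customers p ON c.customer_id = p.id WHERE p.signup_year > 2019

Execution result:
id | customer | order_date
2 | Quinn Garcia | 2022-03-20
4 | Quinn Garcia | 2023-09-05
6 | Olivia Williams | 2023-07-21
7 | Noah Wilson | 2022-03-03
8 | David Jones | 2023-10-26
11 | Bob Brown | 2022-04-23
12 | Quinn Garcia | 2023-09-26
13 | Bob Brown | 2024-04-28
14 | Bob Brown | 2023-03-12
19 | David Jones | 2024-12-18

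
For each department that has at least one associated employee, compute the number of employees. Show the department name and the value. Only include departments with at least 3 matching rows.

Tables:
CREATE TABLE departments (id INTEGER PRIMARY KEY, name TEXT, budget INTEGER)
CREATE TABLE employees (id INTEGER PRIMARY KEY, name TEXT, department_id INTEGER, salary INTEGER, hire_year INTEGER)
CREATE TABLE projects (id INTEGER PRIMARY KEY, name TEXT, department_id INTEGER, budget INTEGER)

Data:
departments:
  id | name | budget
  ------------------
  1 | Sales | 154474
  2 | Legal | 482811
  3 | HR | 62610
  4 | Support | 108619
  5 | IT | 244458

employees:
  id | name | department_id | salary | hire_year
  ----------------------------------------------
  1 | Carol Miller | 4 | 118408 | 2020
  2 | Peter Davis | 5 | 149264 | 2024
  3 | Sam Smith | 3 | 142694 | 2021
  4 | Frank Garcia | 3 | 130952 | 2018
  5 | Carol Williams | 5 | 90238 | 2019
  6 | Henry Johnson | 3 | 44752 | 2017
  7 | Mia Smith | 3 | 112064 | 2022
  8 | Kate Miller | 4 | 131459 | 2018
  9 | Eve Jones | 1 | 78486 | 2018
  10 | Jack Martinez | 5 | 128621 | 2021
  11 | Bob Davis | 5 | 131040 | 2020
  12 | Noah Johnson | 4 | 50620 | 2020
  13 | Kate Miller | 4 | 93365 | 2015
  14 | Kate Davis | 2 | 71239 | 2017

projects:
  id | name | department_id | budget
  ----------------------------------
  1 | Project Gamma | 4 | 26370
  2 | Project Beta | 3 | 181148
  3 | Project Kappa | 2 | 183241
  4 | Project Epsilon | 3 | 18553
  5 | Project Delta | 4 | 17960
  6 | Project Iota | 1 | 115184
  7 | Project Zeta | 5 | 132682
SELECT p.name, COUNT(*) AS n FROM employees c JOIN departments p ON c.department_id = p.id GROUP BY p.id, p.name HAVING COUNT(*) >= 3

Execution result:
name | n
HR | 4
Support | 4
IT | 4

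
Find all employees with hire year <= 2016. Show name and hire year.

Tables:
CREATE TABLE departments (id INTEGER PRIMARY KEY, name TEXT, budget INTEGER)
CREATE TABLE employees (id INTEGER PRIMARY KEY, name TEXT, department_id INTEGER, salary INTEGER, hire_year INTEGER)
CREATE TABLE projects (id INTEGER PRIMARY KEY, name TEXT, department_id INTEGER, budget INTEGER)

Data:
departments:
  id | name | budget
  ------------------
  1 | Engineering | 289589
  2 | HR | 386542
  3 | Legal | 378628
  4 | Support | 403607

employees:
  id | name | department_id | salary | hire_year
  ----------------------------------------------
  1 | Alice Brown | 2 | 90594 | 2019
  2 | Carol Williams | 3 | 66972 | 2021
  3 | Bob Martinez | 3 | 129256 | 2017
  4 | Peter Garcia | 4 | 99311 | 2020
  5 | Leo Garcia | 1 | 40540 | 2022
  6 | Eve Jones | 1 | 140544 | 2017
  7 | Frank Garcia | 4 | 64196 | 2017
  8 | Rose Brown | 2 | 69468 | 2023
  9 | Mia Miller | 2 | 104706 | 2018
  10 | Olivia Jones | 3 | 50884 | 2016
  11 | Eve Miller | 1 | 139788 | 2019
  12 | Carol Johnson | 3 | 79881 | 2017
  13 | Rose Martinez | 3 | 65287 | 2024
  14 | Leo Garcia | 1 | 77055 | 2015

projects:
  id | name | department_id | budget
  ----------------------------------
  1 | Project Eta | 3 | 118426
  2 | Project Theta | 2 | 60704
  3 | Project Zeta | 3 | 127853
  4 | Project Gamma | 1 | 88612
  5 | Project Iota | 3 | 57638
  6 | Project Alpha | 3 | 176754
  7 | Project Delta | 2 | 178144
SELECT name, hire_year FROM employees WHERE hire_year <= 2016

Execution result:
name | hire_year
Olivia Jones | 2016
Leo Garcia | 2015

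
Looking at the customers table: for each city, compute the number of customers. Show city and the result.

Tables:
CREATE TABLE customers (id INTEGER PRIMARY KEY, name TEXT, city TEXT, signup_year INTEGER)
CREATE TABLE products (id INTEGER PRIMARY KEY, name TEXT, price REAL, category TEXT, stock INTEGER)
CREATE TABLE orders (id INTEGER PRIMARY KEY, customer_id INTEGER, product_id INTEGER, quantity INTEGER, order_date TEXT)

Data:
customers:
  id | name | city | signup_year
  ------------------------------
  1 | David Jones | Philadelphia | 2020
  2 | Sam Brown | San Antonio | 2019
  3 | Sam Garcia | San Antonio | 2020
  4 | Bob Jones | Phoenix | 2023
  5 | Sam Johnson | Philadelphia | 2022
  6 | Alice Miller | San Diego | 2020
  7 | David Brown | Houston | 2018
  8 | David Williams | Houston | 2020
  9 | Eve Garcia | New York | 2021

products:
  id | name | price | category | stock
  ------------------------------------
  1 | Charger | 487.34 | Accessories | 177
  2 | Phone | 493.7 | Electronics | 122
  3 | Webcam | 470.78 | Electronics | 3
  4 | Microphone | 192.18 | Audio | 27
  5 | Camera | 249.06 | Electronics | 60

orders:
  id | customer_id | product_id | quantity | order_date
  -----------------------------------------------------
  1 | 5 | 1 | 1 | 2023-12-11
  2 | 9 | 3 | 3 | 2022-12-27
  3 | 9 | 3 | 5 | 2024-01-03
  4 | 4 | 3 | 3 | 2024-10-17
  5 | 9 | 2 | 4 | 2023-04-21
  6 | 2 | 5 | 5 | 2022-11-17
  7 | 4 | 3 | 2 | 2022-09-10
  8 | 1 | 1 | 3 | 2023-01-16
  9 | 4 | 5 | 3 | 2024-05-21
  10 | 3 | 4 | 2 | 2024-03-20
SELECT city, COUNT(*) AS n FROM customers GROUP BY city

Execution result:
city | n
Houston | 2
New York | 1
Philadelphia | 2
Phoenix | 1
San Antonio | 2
San Diego | 1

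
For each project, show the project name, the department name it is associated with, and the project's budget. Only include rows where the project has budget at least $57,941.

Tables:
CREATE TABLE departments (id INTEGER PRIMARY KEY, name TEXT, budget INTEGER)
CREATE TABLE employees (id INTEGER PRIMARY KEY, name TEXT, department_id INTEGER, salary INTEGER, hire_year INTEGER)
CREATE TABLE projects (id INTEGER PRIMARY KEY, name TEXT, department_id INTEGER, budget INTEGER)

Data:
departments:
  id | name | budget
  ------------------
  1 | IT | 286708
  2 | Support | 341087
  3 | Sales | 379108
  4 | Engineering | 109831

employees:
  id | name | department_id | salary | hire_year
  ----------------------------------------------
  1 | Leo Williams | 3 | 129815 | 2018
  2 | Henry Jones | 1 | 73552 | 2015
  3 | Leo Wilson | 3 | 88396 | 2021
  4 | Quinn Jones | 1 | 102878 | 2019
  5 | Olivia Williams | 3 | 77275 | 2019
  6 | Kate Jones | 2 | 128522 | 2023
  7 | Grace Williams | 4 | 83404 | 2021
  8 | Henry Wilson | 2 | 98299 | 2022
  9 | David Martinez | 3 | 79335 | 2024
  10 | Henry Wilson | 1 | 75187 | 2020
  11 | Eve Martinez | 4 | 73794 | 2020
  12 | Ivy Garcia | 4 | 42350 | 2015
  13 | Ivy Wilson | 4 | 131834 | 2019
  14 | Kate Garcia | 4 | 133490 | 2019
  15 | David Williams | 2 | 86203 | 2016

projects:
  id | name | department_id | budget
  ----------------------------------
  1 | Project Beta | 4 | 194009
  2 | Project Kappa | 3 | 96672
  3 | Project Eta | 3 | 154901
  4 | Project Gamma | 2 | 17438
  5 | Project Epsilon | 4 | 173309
SELECT c.name, p.name AS department, c.budget FROM projects c JOIN departments p ON c.department_id = p.id WHERE c.budget >= 57941

Execution result:
name | department | budget
Project Beta | Engineering | 194009
Project Kappa | Sales | 96672
Project Eta | Sales | 154901
Project Epsilon | Engineering | 173309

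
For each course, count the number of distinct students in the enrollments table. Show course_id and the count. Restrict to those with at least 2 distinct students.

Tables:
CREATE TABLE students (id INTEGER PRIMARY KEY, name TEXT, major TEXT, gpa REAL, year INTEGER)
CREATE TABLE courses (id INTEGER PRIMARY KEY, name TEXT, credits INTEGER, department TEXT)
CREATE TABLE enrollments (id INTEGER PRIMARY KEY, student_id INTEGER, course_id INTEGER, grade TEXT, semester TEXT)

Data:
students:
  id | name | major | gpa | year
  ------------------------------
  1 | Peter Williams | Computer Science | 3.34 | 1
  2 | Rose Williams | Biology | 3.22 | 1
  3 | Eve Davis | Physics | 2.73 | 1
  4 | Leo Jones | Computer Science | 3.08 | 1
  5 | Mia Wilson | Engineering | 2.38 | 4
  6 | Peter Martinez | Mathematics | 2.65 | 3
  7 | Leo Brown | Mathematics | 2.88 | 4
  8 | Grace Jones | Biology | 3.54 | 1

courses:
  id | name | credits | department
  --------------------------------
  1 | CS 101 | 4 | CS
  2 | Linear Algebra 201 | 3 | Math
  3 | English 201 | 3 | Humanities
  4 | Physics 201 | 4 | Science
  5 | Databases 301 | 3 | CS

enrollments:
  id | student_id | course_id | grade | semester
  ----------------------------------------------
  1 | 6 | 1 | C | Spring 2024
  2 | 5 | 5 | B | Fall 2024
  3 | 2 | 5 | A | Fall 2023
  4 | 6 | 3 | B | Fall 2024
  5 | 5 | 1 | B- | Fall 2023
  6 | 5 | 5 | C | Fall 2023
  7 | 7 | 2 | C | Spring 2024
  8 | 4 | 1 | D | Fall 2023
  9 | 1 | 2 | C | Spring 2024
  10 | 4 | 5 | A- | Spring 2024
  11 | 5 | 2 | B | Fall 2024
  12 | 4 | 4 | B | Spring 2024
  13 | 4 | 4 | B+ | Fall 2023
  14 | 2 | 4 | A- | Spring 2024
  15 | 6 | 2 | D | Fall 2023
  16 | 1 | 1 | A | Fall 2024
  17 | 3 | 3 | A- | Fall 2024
SELECT course_id, COUNT(DISTINCT student_id) AS distinct_student_count FROM enrollments GROUP BY course_id HAVING COUNT(DISTINCT student_id) >= 2

Execution result:
course_id | distinct_student_count
1 | 4
2 | 4
3 | 2
4 | 2
5 | 3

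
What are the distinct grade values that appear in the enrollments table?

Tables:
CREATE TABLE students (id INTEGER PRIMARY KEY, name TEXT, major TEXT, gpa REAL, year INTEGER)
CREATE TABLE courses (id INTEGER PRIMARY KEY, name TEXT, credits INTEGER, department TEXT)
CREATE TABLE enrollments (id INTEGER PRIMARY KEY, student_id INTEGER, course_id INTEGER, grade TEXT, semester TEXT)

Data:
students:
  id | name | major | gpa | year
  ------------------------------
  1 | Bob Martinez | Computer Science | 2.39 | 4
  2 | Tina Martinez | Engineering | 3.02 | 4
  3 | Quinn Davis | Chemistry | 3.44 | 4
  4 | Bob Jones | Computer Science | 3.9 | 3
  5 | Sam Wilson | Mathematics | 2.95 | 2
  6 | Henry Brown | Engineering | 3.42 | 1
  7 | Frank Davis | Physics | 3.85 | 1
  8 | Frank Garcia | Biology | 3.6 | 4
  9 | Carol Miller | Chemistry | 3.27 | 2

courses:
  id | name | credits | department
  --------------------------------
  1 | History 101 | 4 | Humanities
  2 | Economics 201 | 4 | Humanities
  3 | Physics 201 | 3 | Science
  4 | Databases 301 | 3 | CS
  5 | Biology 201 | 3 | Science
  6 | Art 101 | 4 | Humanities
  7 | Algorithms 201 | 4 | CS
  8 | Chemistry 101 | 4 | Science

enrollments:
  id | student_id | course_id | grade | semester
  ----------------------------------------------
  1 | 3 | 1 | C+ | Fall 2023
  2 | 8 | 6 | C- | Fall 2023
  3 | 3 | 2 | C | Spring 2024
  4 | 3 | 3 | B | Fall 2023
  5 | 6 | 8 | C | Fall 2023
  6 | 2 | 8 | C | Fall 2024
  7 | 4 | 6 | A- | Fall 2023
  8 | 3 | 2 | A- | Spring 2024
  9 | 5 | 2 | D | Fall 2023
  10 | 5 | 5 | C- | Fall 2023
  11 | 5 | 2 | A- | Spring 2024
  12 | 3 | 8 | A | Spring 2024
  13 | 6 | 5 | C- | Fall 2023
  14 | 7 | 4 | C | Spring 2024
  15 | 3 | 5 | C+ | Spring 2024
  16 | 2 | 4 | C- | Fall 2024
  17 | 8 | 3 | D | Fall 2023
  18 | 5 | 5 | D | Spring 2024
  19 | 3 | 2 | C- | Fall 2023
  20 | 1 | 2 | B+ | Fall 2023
SELECT DISTINCT grade FROM enrollments

Execution result:
grade
C+
C-
C
B
A-
D
A
B+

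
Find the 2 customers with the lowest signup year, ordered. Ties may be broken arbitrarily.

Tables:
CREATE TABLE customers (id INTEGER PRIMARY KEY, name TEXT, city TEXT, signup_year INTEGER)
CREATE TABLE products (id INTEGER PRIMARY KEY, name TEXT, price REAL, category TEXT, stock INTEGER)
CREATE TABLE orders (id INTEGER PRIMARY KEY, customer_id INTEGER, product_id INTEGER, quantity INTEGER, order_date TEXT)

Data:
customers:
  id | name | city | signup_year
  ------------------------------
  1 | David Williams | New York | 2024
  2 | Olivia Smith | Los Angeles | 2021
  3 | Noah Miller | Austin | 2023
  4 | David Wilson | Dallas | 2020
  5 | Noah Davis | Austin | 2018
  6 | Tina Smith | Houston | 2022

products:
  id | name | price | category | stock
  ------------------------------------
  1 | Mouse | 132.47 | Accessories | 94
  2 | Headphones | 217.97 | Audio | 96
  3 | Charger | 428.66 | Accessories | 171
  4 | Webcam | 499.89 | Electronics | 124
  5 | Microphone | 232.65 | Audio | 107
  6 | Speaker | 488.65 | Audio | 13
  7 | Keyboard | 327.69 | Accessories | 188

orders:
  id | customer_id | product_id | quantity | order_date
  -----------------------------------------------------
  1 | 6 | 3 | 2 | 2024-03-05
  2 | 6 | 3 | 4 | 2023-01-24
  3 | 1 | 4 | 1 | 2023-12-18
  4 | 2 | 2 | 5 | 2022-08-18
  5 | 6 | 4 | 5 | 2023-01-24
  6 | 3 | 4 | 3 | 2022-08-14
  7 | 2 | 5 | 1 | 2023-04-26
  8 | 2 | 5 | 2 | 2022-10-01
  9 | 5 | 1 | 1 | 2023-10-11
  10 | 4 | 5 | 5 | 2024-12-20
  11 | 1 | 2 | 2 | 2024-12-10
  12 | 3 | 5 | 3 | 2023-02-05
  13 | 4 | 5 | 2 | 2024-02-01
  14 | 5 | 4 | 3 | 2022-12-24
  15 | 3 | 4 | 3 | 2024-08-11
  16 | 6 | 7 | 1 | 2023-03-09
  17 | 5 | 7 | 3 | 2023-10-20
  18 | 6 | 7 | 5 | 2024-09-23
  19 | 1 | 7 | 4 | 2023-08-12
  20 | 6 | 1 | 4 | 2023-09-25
SELECT name, signup_year FROM customers ORDER BY signup_year ASC LIMIT 2

Execution result:
name | signup_year
Noah Davis | 2018
David Wilson | 2020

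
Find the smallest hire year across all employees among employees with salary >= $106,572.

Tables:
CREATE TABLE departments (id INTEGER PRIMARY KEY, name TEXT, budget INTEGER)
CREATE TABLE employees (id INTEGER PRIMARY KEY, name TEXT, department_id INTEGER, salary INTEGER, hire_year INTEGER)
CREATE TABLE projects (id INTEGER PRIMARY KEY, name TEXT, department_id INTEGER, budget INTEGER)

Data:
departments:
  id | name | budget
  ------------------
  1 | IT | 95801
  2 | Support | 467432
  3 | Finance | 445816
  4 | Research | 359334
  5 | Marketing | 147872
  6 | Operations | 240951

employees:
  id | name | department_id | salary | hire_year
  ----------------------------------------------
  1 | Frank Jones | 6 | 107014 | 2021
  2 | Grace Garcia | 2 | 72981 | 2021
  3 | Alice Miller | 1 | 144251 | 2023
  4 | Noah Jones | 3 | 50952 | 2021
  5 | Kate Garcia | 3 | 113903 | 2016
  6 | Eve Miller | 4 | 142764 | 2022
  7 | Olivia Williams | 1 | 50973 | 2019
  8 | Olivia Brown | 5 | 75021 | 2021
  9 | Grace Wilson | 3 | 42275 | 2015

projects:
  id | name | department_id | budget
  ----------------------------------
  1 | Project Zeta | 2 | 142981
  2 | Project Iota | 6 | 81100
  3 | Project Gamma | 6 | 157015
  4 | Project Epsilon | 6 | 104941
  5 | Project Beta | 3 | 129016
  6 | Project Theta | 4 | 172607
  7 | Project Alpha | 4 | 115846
SELECT MIN(hire_year) FROM employees WHERE salary >= 106572

Execution result:
2016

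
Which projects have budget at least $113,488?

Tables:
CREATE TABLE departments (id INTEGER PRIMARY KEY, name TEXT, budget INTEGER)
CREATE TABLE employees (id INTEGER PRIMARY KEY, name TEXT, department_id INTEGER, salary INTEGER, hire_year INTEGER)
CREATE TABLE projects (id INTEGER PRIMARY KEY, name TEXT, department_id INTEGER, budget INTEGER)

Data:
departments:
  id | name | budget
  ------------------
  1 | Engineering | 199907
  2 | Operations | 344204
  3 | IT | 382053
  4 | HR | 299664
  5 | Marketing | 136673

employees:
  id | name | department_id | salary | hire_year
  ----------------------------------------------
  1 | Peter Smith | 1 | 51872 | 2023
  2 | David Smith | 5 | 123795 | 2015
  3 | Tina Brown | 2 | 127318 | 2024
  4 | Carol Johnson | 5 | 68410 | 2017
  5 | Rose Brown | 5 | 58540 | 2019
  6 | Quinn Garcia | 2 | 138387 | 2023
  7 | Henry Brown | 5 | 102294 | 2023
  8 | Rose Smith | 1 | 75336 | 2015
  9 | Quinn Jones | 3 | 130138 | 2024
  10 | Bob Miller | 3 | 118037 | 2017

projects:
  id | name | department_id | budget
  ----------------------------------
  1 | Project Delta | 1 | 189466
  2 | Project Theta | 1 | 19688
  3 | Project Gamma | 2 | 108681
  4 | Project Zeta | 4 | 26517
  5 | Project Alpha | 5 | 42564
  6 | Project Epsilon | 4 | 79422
SELECT name, budget FROM projects WHERE budget >= 113488

Execution result:
name | budget
Project Delta | 189466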